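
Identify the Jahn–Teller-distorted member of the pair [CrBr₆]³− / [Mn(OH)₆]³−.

[Mn(OH)₆]³−

[CrBr₆]³−: Each bromide is −1; balancing the −3 overall charge requires Cr(III). Group 6 minus oxidation state 3 gives a d³ configuration. The d³ configuration leaves the e_g set evenly filled (or empty) — no strong Jahn–Teller driving force.
[Mn(OH)₆]³−: Summing ligand charges against the −3 overall charge gives an oxidation state of +3 for manganese. Group 7 minus oxidation state 3 gives a d⁴ configuration. Hydroxide is a weak-field ligand for a first-row metal, so the complex is high-spin. The t₂g³e_g¹ (high-spin) configuration has an unevenly filled e_g set; the Jahn–Teller theorem predicts a tetragonal distortion (typically axial elongation) to lift the degeneracy.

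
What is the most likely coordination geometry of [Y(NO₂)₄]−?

tetrahedral

Summing ligand charges against the −1 overall charge gives an oxidation state of +3 for yttrium.
Group 3 minus oxidation state 3 gives a d⁰ configuration.
Coordination number: 4.
A d⁰ ion has no crystal-field stabilisation preference between square planar and tetrahedral, so four ligands adopt the sterically favoured tetrahedral geometry.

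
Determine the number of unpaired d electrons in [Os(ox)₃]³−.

Ligand charges: each oxalate is −2. With an overall charge of −3 the osmium centre must be in the +3 oxidation state.
Osmium is a group-8 element; Os(III) is therefore d⁵.
Counting donor atoms: 3×oxalate (bidentate) → 6 donors. Coordination number = 6.
The spin state decides the count: a 5d ion has a large Δₒ and is invariably low-spin.
An octahedral low-spin d⁵ ion is t₂g⁵e_g⁰, giving 1 unpaired electron.

1 unpaired electron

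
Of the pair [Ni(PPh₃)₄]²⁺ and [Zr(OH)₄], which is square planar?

[Ni(PPh₃)₄]²⁺

For [Ni(PPh₃)₄]²⁺: Summing ligand charges against the +2 overall charge gives an oxidation state of +2 for nickel. Ni sits in group 10, so the d-electron count is 10 − 2 = 8. Triphenylphosphine is a strong-field ligand (high in the spectrochemical series). A 3d d⁸ ion with strong-field ligands gains enough CFSE to favour square planar over tetrahedral. → square planar.
For [Zr(OH)₄]: Summing ligand charges against the 0 overall charge gives an oxidation state of +4 for zirconium. Zr sits in group 4, so the d-electron count is 4 − 4 = 0. A d⁰ ion has no crystal-field stabilisation preference between square planar and tetrahedral, so four ligands adopt the sterically favoured tetrahedral geometry. → tetrahedral.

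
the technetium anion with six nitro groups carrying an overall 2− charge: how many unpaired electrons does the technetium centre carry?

Ligand charges: each nitro (N-bound nitrite) is −1. With an overall charge of −2 the technetium centre must be in the +4 oxidation state.
Technetium is a group-7 element; Tc(IV) is therefore d³.
In an octahedral field the d³ configuration is t₂g³e_g⁰ (only one arrangement possible), giving 3 unpaired electrons.

3 unpaired electrons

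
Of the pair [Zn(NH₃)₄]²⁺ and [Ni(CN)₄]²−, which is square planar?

For [Zn(NH₃)₄]²⁺: Ligand charges: ammonia is neutral. With an overall charge of +2 the zinc centre must be in the +2 oxidation state. Zinc is a group-12 element; Zn(II) is therefore d¹⁰. A d¹⁰ ion has no crystal-field stabilisation preference between square planar and tetrahedral, so four ligands adopt the sterically favoured tetrahedral geometry. → tetrahedral.
For [Ni(CN)₄]²−: Summing ligand charges against the −2 overall charge gives an oxidation state of +2 for nickel. Group 10 minus oxidation state 2 gives a d⁸ configuration. Cyanide is a strong-field ligand (high in the spectrochemical series). A 3d d⁸ ion with strong-field ligands gains enough CFSE to favour square planar over tetrahedral. → square planar.

[Ni(CN)₄]²−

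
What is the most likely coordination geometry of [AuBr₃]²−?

Each bromide is −1; balancing the −2 overall charge requires Au(I).
Group 11 minus oxidation state 1 gives a d¹⁰ configuration.
With 3 monodentate ligands the coordination number is 3.
Three ligands around a d¹⁰ centre minimise repulsion in a trigonal-planar arrangement.

trigonal planar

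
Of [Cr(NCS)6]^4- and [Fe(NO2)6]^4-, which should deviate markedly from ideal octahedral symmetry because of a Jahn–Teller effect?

[Cr(NCS)6]^4-

[Cr(NCS)6]^4-: Each isothiocyanate is −1; balancing the −4 overall charge requires Cr(II). Chromium is a group-6 element; Cr(II) is therefore d⁴. Isothiocyanate is a weak-field ligand for a first-row metal, so the complex is high-spin. The t₂g³e_g¹ (high-spin) configuration has an unevenly filled e_g set; the Jahn–Teller theorem predicts a tetragonal distortion (typically axial elongation) to lift the degeneracy.
[Fe(NO2)6]^4-: Each nitro (N-bound nitrite) is −1; balancing the −4 overall charge requires Fe(II). Iron is a group-8 element; Fe(II) is therefore d⁶. Nitro (N-bound nitrite) is a strong-field ligand (high in the spectrochemical series) for a first-row metal, so the complex is low-spin. The d⁶ configuration leaves the e_g set evenly filled (or empty) — no strong Jahn–Teller driving force.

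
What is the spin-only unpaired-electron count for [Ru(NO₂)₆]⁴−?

0 unpaired electrons

Ligand charges: each nitro (N-bound nitrite) is −1. With an overall charge of −4 the ruthenium centre must be in the +2 oxidation state.
Ruthenium is a group-8 element; Ru(II) is therefore d⁶.
The spin state decides the count: a 4d ion has a large Δₒ and is invariably low-spin.
An octahedral low-spin d⁶ ion is t₂g⁶e_g⁰, giving 0 unpaired electrons.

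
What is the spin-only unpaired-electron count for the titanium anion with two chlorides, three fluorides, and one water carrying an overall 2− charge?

Ligand charges: each chloride is −1; each fluoride is −1; water is neutral. With an overall charge of −2 the titanium centre must be in the +3 oxidation state.
Group 4 minus oxidation state 3 gives a d¹ configuration.
In an octahedral field the d¹ configuration is t₂g¹e_g⁰ (only one arrangement possible), giving 1 unpaired electron.

1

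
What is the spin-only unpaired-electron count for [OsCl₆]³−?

Ligand charges: each chloride is −1. With an overall charge of −3 the osmium centre must be in the +3 oxidation state.
Os sits in group 8, so the d-electron count is 8 − 3 = 5.
The spin state decides the count: a 5d ion has a large Δₒ and is invariably low-spin.
An octahedral low-spin d⁵ ion is t₂g⁵e_g⁰, giving 1 unpaired electron.

1 unpaired electron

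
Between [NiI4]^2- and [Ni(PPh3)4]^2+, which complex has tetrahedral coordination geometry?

For [NiI4]^2-: Ligand charges: each iodide is −1. With an overall charge of −2 the nickel centre must be in the +2 oxidation state. Group 10 minus oxidation state 2 gives a d⁸ configuration. Iodide is a weak-field ligand. With weak-field ligands the CFSE gain from square planar is small, so a 3d d⁸ ion takes the sterically preferred tetrahedral geometry. → tetrahedral.
For [Ni(PPh3)4]^2+: Summing ligand charges against the +2 overall charge gives an oxidation state of +2 for nickel. Group 10 minus oxidation state 2 gives a d⁸ configuration. Triphenylphosphine is a strong-field ligand (high in the spectrochemical series). A 3d d⁸ ion with strong-field ligands gains enough CFSE to favour square planar over tetrahedral. → square planar.

[NiI4]^2-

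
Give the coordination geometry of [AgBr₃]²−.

trigonal planar

Summing ligand charges against the −2 overall charge gives an oxidation state of +1 for silver.
Silver is a group-11 element; Ag(I) is therefore d¹⁰.
With 3 monodentate ligands the coordination number is 3.
Three ligands around a d¹⁰ centre minimise repulsion in a trigonal-planar arrangement.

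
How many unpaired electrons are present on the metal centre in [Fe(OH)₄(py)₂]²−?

4

Summing ligand charges against the −2 overall charge gives an oxidation state of +2 for iron.
Fe sits in group 8, so the d-electron count is 8 − 2 = 6.
The spin state decides the count: Hydroxide is a weak-field ligand for a first-row metal, so the complex is high-spin.
An octahedral high-spin d⁶ ion is t₂g⁴e_g², giving 4 unpaired electrons.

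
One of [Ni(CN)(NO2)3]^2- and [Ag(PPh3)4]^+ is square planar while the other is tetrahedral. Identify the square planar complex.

For [Ni(CN)(NO2)3]^2-: Each cyanide is −1; each nitro (N-bound nitrite) is −1; balancing the −2 overall charge requires Ni(II). Nickel is a group-10 element; Ni(II) is therefore d⁸. Cyanide and nitro (N-bound nitrite) are strong-field ligands (high in the spectrochemical series). A 3d d⁸ ion with strong-field ligands gains enough CFSE to favour square planar over tetrahedral. → square planar.
For [Ag(PPh3)4]^+: Summing ligand charges against the +1 overall charge gives an oxidation state of +1 for silver. Ag sits in group 11, so the d-electron count is 11 − 1 = 10. A d¹⁰ ion has no crystal-field stabilisation preference between square planar and tetrahedral, so four ligands adopt the sterically favoured tetrahedral geometry. → tetrahedral.

[Ni(CN)(NO2)3]^2-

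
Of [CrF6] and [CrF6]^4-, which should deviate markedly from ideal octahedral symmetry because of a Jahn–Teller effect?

[CrF6]^4-

[CrF6]: Each fluoride is −1; balancing the 0 overall charge requires Cr(VI). Cr sits in group 6, so the d-electron count is 6 − 6 = 0. The d⁰ configuration leaves the e_g set evenly filled (or empty) — no strong Jahn–Teller driving force.
[CrF6]^4-: Summing ligand charges against the −4 overall charge gives an oxidation state of +2 for chromium. Chromium is a group-6 element; Cr(II) is therefore d⁴. Fluoride is a weak-field ligand for a first-row metal, so the complex is high-spin. The t₂g³e_g¹ (high-spin) configuration has an unevenly filled e_g set; the Jahn–Teller theorem predicts a tetragonal distortion (typically axial elongation) to lift the degeneracy.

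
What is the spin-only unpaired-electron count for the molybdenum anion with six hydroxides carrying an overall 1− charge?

Each hydroxide is −1; balancing the −1 overall charge requires Mo(V).
Molybdenum is a group-6 element; Mo(V) is therefore d¹.
In an octahedral field the d¹ configuration is t₂g¹e_g⁰ (only one arrangement possible), giving 1 unpaired electron.

1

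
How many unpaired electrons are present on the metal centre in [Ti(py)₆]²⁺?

Summing ligand charges against the +2 overall charge gives an oxidation state of +2 for titanium.
Group 4 minus oxidation state 2 gives a d² configuration.
In an octahedral field the d² configuration is t₂g²e_g⁰ (only one arrangement possible), giving 2 unpaired electrons.

2 unpaired electrons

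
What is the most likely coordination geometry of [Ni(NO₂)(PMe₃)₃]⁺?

square planar

Each nitro (N-bound nitrite) is −1; trimethylphosphine is neutral; balancing the +1 overall charge requires Ni(II).
Group 10 minus oxidation state 2 gives a d⁸ configuration.
Coordination number: 4.
Nitro (N-bound nitrite) and trimethylphosphine are strong-field ligands (high in the spectrochemical series).
A 3d d⁸ ion with strong-field ligands gains enough CFSE to favour square planar over tetrahedral.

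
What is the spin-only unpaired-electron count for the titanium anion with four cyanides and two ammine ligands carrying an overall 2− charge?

Ligand charges: each cyanide is −1; ammonia is neutral. With an overall charge of −2 the titanium centre must be in the +2 oxidation state.
Group 4 minus oxidation state 2 gives a d² configuration.
In an octahedral field the d² configuration is t₂g²e_g⁰ (only one arrangement possible), giving 2 unpaired electrons.

2 unpaired electrons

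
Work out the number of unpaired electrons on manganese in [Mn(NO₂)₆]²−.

3 unpaired electrons

Ligand charges: each nitro (N-bound nitrite) is −1. With an overall charge of −2 the manganese centre must be in the +4 oxidation state.
Group 7 minus oxidation state 4 gives a d³ configuration.
In an octahedral field the d³ configuration is t₂g³e_g⁰ (only one arrangement possible), giving 3 unpaired electrons.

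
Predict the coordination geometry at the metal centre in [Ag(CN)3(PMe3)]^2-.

Summing ligand charges against the −2 overall charge gives an oxidation state of +1 for silver.
Group 11 minus oxidation state 1 gives a d¹⁰ configuration.
Coordination number: 4.
A d¹⁰ ion has no crystal-field stabilisation preference between square planar and tetrahedral, so four ligands adopt the sterically favoured tetrahedral geometry.

tetrahedral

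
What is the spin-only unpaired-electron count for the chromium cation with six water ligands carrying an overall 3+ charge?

Ligand charges: water is neutral. With an overall charge of +3 the chromium centre must be in the +3 oxidation state.
Group 6 minus oxidation state 3 gives a d³ configuration.
In an octahedral field the d³ configuration is t₂g³e_g⁰ (only one arrangement possible), giving 3 unpaired electrons.

3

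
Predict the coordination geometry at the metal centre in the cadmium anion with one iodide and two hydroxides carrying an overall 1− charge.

Each iodide is −1; each hydroxide is −1; balancing the −1 overall charge requires Cd(II).
Group 12 minus oxidation state 2 gives a d¹⁰ configuration.
Coordination number: 3.
Three ligands around a d¹⁰ centre minimise repulsion in a trigonal-planar arrangement.

trigonal planar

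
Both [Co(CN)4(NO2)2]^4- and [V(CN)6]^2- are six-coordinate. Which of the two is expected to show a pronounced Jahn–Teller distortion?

[Co(CN)4(NO2)2]^4-

[Co(CN)4(NO2)2]^4-: Ligand charges: each cyanide is −1; each nitro (N-bound nitrite) is −1. With an overall charge of −4 the cobalt centre must be in the +2 oxidation state. Cobalt is a group-9 element; Co(II) is therefore d⁷. Cyanide and nitro (N-bound nitrite) are strong-field ligands (high in the spectrochemical series) for a first-row metal, so the complex is low-spin. The t₂g⁶e_g¹ (low-spin) configuration has an unevenly filled e_g set; the Jahn–Teller theorem predicts a tetragonal distortion (typically axial elongation) to lift the degeneracy.
[V(CN)6]^2-: Ligand charges: each cyanide is −1. With an overall charge of −2 the vanadium centre must be in the +4 oxidation state. Group 5 minus oxidation state 4 gives a d¹ configuration. The d¹ configuration leaves the e_g set evenly filled (or empty) — no strong Jahn–Teller driving force.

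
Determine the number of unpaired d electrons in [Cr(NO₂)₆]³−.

Ligand charges: each nitro (N-bound nitrite) is −1. With an overall charge of −3 the chromium centre must be in the +3 oxidation state.
Group 6 minus oxidation state 3 gives a d³ configuration.
In an octahedral field the d³ configuration is t₂g³e_g⁰ (only one arrangement possible), giving 3 unpaired electrons.

3 unpaired electrons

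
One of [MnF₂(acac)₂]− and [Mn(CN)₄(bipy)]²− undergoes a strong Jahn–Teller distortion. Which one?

[MnF₂(acac)₂]−

[MnF₂(acac)₂]−: Summing ligand charges against the −1 overall charge gives an oxidation state of +3 for manganese. Manganese is a group-7 element; Mn(III) is therefore d⁴. Acetylacetonate and fluoride are weak-field ligands for a first-row metal, so the complex is high-spin. The t₂g³e_g¹ (high-spin) configuration has an unevenly filled e_g set; the Jahn–Teller theorem predicts a tetragonal distortion (typically axial elongation) to lift the degeneracy.
[Mn(CN)₄(bipy)]²−: Summing ligand charges against the −2 overall charge gives an oxidation state of +2 for manganese. Group 7 minus oxidation state 2 gives a d⁵ configuration. Cyanide is a strong-field ligand (high in the spectrochemical series) for a first-row metal, so the complex is low-spin. The d⁵ configuration leaves the e_g set evenly filled (or empty) — no strong Jahn–Teller driving force.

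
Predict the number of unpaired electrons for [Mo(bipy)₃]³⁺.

3 unpaired electrons

2,2′-bipyridine is neutral; balancing the +3 overall charge requires Mo(III).
Group 6 minus oxidation state 3 gives a d³ configuration.
Counting donor atoms: 3×2,2′-bipyridine (bidentate) → 6 donors. Coordination number = 6.
In an octahedral field the d³ configuration is t₂g³e_g⁰ (only one arrangement possible), giving 3 unpaired electrons.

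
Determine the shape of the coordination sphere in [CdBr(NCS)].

Ligand charges: each bromide is −1; each isothiocyanate is −1. With an overall charge of 0 the cadmium centre must be in the +2 oxidation state.
Group 12 minus oxidation state 2 gives a d¹⁰ configuration.
Coordination number: 2.
A d¹⁰ ion with only two ligands adopts a linear arrangement (sp hybridisation; no CFSE preference).

linear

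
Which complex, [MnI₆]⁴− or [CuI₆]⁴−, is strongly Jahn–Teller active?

[CuI₆]⁴−

[MnI₆]⁴−: Summing ligand charges against the −4 overall charge gives an oxidation state of +2 for manganese. Manganese is a group-7 element; Mn(II) is therefore d⁵. Iodide is a weak-field ligand for a first-row metal, so the complex is high-spin. The d⁵ configuration leaves the e_g set evenly filled (or empty) — no strong Jahn–Teller driving force.
[CuI₆]⁴−: Summing ligand charges against the −4 overall charge gives an oxidation state of +2 for copper. Cu sits in group 11, so the d-electron count is 11 − 2 = 9. The t₂g⁶e_g³ configuration has an unevenly filled e_g set; the Jahn–Teller theorem predicts a tetragonal distortion (typically axial elongation) to lift the degeneracy.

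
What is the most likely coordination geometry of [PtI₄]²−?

Ligand charges: each iodide is −1. With an overall charge of −2 the platinum centre must be in the +2 oxidation state.
Group 10 minus oxidation state 2 gives a d⁸ configuration.
Coordination number: 4.
A 5d d⁸ ion has a large crystal-field splitting; square planar leaves the high-energy d_{x²−y²} orbital empty and maximises CFSE.

square planar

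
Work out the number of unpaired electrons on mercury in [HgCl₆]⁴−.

Ligand charges: each chloride is −1. With an overall charge of −4 the mercury centre must be in the +2 oxidation state.
Group 12 minus oxidation state 2 gives a d¹⁰ configuration.
In an octahedral field the d¹⁰ configuration is t₂g⁶e_g⁴, giving 0 unpaired electrons.

0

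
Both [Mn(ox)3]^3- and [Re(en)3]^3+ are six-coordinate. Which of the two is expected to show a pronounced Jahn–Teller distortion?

[Mn(ox)3]^3-

[Mn(ox)3]^3-: Summing ligand charges against the −3 overall charge gives an oxidation state of +3 for manganese. Group 7 minus oxidation state 3 gives a d⁴ configuration. Oxalate is a weak-field ligand for a first-row metal, so the complex is high-spin. The t₂g³e_g¹ (high-spin) configuration has an unevenly filled e_g set; the Jahn–Teller theorem predicts a tetragonal distortion (typically axial elongation) to lift the degeneracy.
[Re(en)3]^3+: Ethylenediamine is neutral; balancing the +3 overall charge requires Re(III). Re sits in group 7, so the d-electron count is 7 − 3 = 4. A 5d ion has a large Δₒ and is invariably low-spin. The d⁴ configuration leaves the e_g set evenly filled (or empty) — no strong Jahn–Teller driving force.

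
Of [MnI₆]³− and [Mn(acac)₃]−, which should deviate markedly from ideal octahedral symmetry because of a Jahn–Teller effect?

[MnI₆]³−: Ligand charges: each iodide is −1. With an overall charge of −3 the manganese centre must be in the +3 oxidation state. Manganese is a group-7 element; Mn(III) is therefore d⁴. Iodide is a weak-field ligand for a first-row metal, so the complex is high-spin. The t₂g³e_g¹ (high-spin) configuration has an unevenly filled e_g set; the Jahn–Teller theorem predicts a tetragonal distortion (typically axial elongation) to lift the degeneracy.
[Mn(acac)₃]−: Summing ligand charges against the −1 overall charge gives an oxidation state of +2 for manganese. Manganese is a group-7 element; Mn(II) is therefore d⁵. Acetylacetonate is a weak-field ligand for a first-row metal, so the complex is high-spin. The d⁵ configuration leaves the e_g set evenly filled (or empty) — no strong Jahn–Teller driving force.

[MnI₆]³−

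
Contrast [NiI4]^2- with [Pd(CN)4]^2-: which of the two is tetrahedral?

For [NiI4]^2-: Each iodide is −1; balancing the −2 overall charge requires Ni(II). Ni sits in group 10, so the d-electron count is 10 − 2 = 8. Iodide is a weak-field ligand. With weak-field ligands the CFSE gain from square planar is small, so a 3d d⁸ ion takes the sterically preferred tetrahedral geometry. → tetrahedral.
For [Pd(CN)4]^2-: Ligand charges: each cyanide is −1. With an overall charge of −2 the palladium centre must be in the +2 oxidation state. Group 10 minus oxidation state 2 gives a d⁸ configuration. A 4d d⁸ ion has a large crystal-field splitting; square planar leaves the high-energy d_{x²−y²} orbital empty and maximises CFSE. → square planar.

[NiI4]^2-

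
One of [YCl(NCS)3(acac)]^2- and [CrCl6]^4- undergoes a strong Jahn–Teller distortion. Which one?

[YCl(NCS)3(acac)]^2-: Summing ligand charges against the −2 overall charge gives an oxidation state of +3 for yttrium. Y sits in group 3, so the d-electron count is 3 − 3 = 0. The d⁰ configuration leaves the e_g set evenly filled (or empty) — no strong Jahn–Teller driving force.
[CrCl6]^4-: Ligand charges: each chloride is −1. With an overall charge of −4 the chromium centre must be in the +2 oxidation state. Chromium is a group-6 element; Cr(II) is therefore d⁴. Chloride is a weak-field ligand for a first-row metal, so the complex is high-spin. The t₂g³e_g¹ (high-spin) configuration has an unevenly filled e_g set; the Jahn–Teller theorem predicts a tetragonal distortion (typically axial elongation) to lift the degeneracy.

[CrCl6]^4-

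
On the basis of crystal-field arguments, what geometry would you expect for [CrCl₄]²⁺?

tetrahedral

Summing ligand charges against the +2 overall charge gives an oxidation state of +6 for chromium.
Chromium is a group-6 element; Cr(VI) is therefore d⁰.
With 4 monodentate ligands the coordination number is 4.
A d⁰ ion has no crystal-field stabilisation preference between square planar and tetrahedral, so four ligands adopt the sterically favoured tetrahedral geometry.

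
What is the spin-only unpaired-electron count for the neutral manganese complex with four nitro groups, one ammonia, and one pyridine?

Ligand charges: each nitro (N-bound nitrite) is −1; ammonia is neutral; pyridine is neutral. With an overall charge of 0 the manganese centre must be in the +4 oxidation state.
Manganese is a group-7 element; Mn(IV) is therefore d³.
In an octahedral field the d³ configuration is t₂g³e_g⁰ (only one arrangement possible), giving 3 unpaired electrons.

3 unpaired electrons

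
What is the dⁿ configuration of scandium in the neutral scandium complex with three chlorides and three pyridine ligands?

Summing ligand charges against the 0 overall charge gives an oxidation state of +3 for scandium.
Scandium is a group-3 element; Sc(III) is therefore d⁰.

d⁰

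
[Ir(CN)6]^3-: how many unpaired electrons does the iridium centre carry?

0 unpaired electrons

Ligand charges: each cyanide is −1. With an overall charge of −3 the iridium centre must be in the +3 oxidation state.
Group 9 minus oxidation state 3 gives a d⁶ configuration.
The spin state decides the count: a 5d ion has a large Δₒ and is invariably low-spin.
An octahedral low-spin d⁶ ion is t₂g⁶e_g⁰, giving 0 unpaired electrons.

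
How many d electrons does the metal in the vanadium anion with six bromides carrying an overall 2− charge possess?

d¹

Ligand charges: each bromide is −1. With an overall charge of −2 the vanadium centre must be in the +4 oxidation state.
V sits in group 5, so the d-electron count is 5 − 4 = 1.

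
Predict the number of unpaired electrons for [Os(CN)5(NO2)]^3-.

Ligand charges: each cyanide is −1; each nitro (N-bound nitrite) is −1. With an overall charge of −3 the osmium centre must be in the +3 oxidation state.
Group 8 minus oxidation state 3 gives a d⁵ configuration.
The spin state decides the count: a 5d ion has a large Δₒ and is invariably low-spin.
An octahedral low-spin d⁵ ion is t₂g⁵e_g⁰, giving 1 unpaired electron.

1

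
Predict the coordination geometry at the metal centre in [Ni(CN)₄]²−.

Summing ligand charges against the −2 overall charge gives an oxidation state of +2 for nickel.
Nickel is a group-10 element; Ni(II) is therefore d⁸.
Coordination number: 4.
Cyanide is a strong-field ligand (high in the spectrochemical series).
A 3d d⁸ ion with strong-field ligands gains enough CFSE to favour square planar over tetrahedral.

square planar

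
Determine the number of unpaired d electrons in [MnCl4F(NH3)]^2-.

Summing ligand charges against the −2 overall charge gives an oxidation state of +3 for manganese.
Manganese is a group-7 element; Mn(III) is therefore d⁴.
The spin state decides the count: Chloride and fluoride are weak-field ligands for a first-row metal, so the complex is high-spin.
An octahedral high-spin d⁴ ion is t₂g³e_g¹, giving 4 unpaired electrons.

4 unpaired electrons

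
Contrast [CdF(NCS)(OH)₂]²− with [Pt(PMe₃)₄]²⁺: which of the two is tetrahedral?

[CdF(NCS)(OH)₂]²−

For [CdF(NCS)(OH)₂]²−: Summing ligand charges against the −2 overall charge gives an oxidation state of +2 for cadmium. Cd sits in group 12, so the d-electron count is 12 − 2 = 10. A d¹⁰ ion has no crystal-field stabilisation preference between square planar and tetrahedral, so four ligands adopt the sterically favoured tetrahedral geometry. → tetrahedral.
For [Pt(PMe₃)₄]²⁺: Summing ligand charges against the +2 overall charge gives an oxidation state of +2 for platinum. Pt sits in group 10, so the d-electron count is 10 − 2 = 8. A 5d d⁸ ion has a large crystal-field splitting; square planar leaves the high-energy d_{x²−y²} orbital empty and maximises CFSE. → square planar.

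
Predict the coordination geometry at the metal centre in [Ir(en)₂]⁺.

square planar

Ligand charges: ethylenediamine is neutral. With an overall charge of +1 the iridium centre must be in the +1 oxidation state.
Iridium is a group-9 element; Ir(I) is therefore d⁸.
Counting donor atoms: 2×ethylenediamine (bidentate) → 4 donors. Coordination number = 4.
A 5d d⁸ ion has a large crystal-field splitting; square planar leaves the high-energy d_{x²−y²} orbital empty and maximises CFSE.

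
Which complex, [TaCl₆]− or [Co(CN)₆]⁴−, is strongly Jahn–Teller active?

[Co(CN)₆]⁴−

[TaCl₆]−: Ligand charges: each chloride is −1. With an overall charge of −1 the tantalum centre must be in the +5 oxidation state. Ta sits in group 5, so the d-electron count is 5 − 5 = 0. The d⁰ configuration leaves the e_g set evenly filled (or empty) — no strong Jahn–Teller driving force.
[Co(CN)₆]⁴−: Each cyanide is −1; balancing the −4 overall charge requires Co(II). Group 9 minus oxidation state 2 gives a d⁷ configuration. Cyanide is a strong-field ligand (high in the spectrochemical series) for a first-row metal, so the complex is low-spin. The t₂g⁶e_g¹ (low-spin) configuration has an unevenly filled e_g set; the Jahn–Teller theorem predicts a tetragonal distortion (typically axial elongation) to lift the degeneracy.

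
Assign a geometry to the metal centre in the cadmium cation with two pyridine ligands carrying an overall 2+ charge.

Summing ligand charges against the +2 overall charge gives an oxidation state of +2 for cadmium.
Group 12 minus oxidation state 2 gives a d¹⁰ configuration.
With 2 monodentate ligands the coordination number is 2.
A d¹⁰ ion with only two ligands adopts a linear arrangement (sp hybridisation; no CFSE preference).

linear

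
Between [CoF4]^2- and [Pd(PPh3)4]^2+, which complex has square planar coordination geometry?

[Pd(PPh3)4]^2+

For [CoF4]^2-: Summing ligand charges against the −2 overall charge gives an oxidation state of +2 for cobalt. Cobalt is a group-9 element; Co(II) is therefore d⁷. For a high-spin 3d d⁷ ion with weak-field ligands the small Δₜ gives little square-planar CFSE advantage, so four ligands adopt the sterically favoured tetrahedral geometry. → tetrahedral.
For [Pd(PPh3)4]^2+: Triphenylphosphine is neutral; balancing the +2 overall charge requires Pd(II). Pd sits in group 10, so the d-electron count is 10 − 2 = 8. A 4d d⁸ ion has a large crystal-field splitting; square planar leaves the high-energy d_{x²−y²} orbital empty and maximises CFSE. → square planar.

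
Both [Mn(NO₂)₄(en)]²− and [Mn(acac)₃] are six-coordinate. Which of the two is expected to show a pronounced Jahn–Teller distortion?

[Mn(acac)₃]

[Mn(NO₂)₄(en)]²−: Summing ligand charges against the −2 overall charge gives an oxidation state of +2 for manganese. Manganese is a group-7 element; Mn(II) is therefore d⁵. Nitro (N-bound nitrite) is a strong-field ligand (high in the spectrochemical series) for a first-row metal, so the complex is low-spin. The d⁵ configuration leaves the e_g set evenly filled (or empty) — no strong Jahn–Teller driving force.
[Mn(acac)₃]: Each acetylacetonate is −1; balancing the 0 overall charge requires Mn(III). Group 7 minus oxidation state 3 gives a d⁴ configuration. Acetylacetonate is a weak-field ligand for a first-row metal, so the complex is high-spin. The t₂g³e_g¹ (high-spin) configuration has an unevenly filled e_g set; the Jahn–Teller theorem predicts a tetragonal distortion (typically axial elongation) to lift the degeneracy.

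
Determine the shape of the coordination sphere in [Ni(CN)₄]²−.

Ligand charges: each cyanide is −1. With an overall charge of −2 the nickel centre must be in the +2 oxidation state.
Nickel is a group-10 element; Ni(II) is therefore d⁸.
Coordination number: 4.
Cyanide is a strong-field ligand (high in the spectrochemical series).
A 3d d⁸ ion with strong-field ligands gains enough CFSE to favour square planar over tetrahedral.

square planar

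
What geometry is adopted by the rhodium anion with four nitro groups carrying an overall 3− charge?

square planar

Ligand charges: each nitro (N-bound nitrite) is −1. With an overall charge of −3 the rhodium centre must be in the +1 oxidation state.
Rh sits in group 9, so the d-electron count is 9 − 1 = 8.
With 4 monodentate ligands the coordination number is 4.
A 4d d⁸ ion has a large crystal-field splitting; square planar leaves the high-energy d_{x²−y²} orbital empty and maximises CFSE.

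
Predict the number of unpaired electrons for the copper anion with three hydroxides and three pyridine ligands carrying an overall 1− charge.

Summing ligand charges against the −1 overall charge gives an oxidation state of +2 for copper.
Group 11 minus oxidation state 2 gives a d⁹ configuration.
In an octahedral field the d⁹ configuration is t₂g⁶e_g³ (only one arrangement possible), giving 1 unpaired electron.

1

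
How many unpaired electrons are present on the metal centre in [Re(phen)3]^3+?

2 unpaired electrons

Ligand charges: 1,10-phenanthroline is neutral. With an overall charge of +3 the rhenium centre must be in the +3 oxidation state.
Re sits in group 7, so the d-electron count is 7 − 3 = 4.
Counting donor atoms: 3×1,10-phenanthroline (bidentate) → 6 donors. Coordination number = 6.
The spin state decides the count: a 5d ion has a large Δₒ and is invariably low-spin.
An octahedral low-spin d⁴ ion is t₂g⁴e_g⁰, giving 2 unpaired electrons.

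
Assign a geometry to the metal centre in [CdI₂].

linear

Each iodide is −1; balancing the 0 overall charge requires Cd(II).
Group 12 minus oxidation state 2 gives a d¹⁰ configuration.
With 2 monodentate ligands the coordination number is 2.
A d¹⁰ ion with only two ligands adopts a linear arrangement (sp hybridisation; no CFSE preference).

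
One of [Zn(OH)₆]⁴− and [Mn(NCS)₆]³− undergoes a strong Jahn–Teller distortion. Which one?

[Mn(NCS)₆]³−

[Zn(OH)₆]⁴−: Summing ligand charges against the −4 overall charge gives an oxidation state of +2 for zinc. Zn sits in group 12, so the d-electron count is 12 − 2 = 10. The d¹⁰ configuration leaves the e_g set evenly filled (or empty) — no strong Jahn–Teller driving force.
[Mn(NCS)₆]³−: Ligand charges: each isothiocyanate is −1. With an overall charge of −3 the manganese centre must be in the +3 oxidation state. Group 7 minus oxidation state 3 gives a d⁴ configuration. Isothiocyanate is a weak-field ligand for a first-row metal, so the complex is high-spin. The t₂g³e_g¹ (high-spin) configuration has an unevenly filled e_g set; the Jahn–Teller theorem predicts a tetragonal distortion (typically axial elongation) to lift the degeneracy.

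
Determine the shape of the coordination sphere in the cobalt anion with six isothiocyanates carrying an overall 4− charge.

octahedral

Ligand charges: each isothiocyanate is −1. With an overall charge of −4 the cobalt centre must be in the +2 oxidation state.
Group 9 minus oxidation state 2 gives a d⁷ configuration.
Coordination number: 6.
Six donors around a single metal centre give an octahedral coordination sphere.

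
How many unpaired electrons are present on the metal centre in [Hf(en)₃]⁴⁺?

0

Ligand charges: ethylenediamine is neutral. With an overall charge of +4 the hafnium centre must be in the +4 oxidation state.
Hf sits in group 4, so the d-electron count is 4 − 4 = 0.
Counting donor atoms: 3×ethylenediamine (bidentate) → 6 donors. Coordination number = 6.
In an octahedral field the d⁰ configuration is t₂g⁰e_g⁰, giving 0 unpaired electrons.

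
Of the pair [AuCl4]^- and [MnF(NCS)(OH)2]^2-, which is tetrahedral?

For [AuCl4]^-: Each chloride is −1; balancing the −1 overall charge requires Au(III). Au sits in group 11, so the d-electron count is 11 − 3 = 8. A 5d d⁸ ion has a large crystal-field splitting; square planar leaves the high-energy d_{x²−y²} orbital empty and maximises CFSE. → square planar.
For [MnF(NCS)(OH)2]^2-: Each fluoride is −1; each isothiocyanate is −1; each hydroxide is −1; balancing the −2 overall charge requires Mn(II). Manganese is a group-7 element; Mn(II) is therefore d⁵. A high-spin d⁵ ion has zero CFSE in either geometry, so four ligands adopt the sterically favoured tetrahedral geometry. → tetrahedral.

[MnF(NCS)(OH)2]^2-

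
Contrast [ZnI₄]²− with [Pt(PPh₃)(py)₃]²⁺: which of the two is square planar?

[Pt(PPh₃)(py)₃]²⁺

For [ZnI₄]²−: Summing ligand charges against the −2 overall charge gives an oxidation state of +2 for zinc. Zinc is a group-12 element; Zn(II) is therefore d¹⁰. A d¹⁰ ion has no crystal-field stabilisation preference between square planar and tetrahedral, so four ligands adopt the sterically favoured tetrahedral geometry. → tetrahedral.
For [Pt(PPh₃)(py)₃]²⁺: Summing ligand charges against the +2 overall charge gives an oxidation state of +2 for platinum. Pt sits in group 10, so the d-electron count is 10 − 2 = 8. A 5d d⁸ ion has a large crystal-field splitting; square planar leaves the high-energy d_{x²−y²} orbital empty and maximises CFSE. → square planar.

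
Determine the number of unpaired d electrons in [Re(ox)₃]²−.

3

Ligand charges: each oxalate is −2. With an overall charge of −2 the rhenium centre must be in the +4 oxidation state.
Re sits in group 7, so the d-electron count is 7 − 4 = 3.
Counting donor atoms: 3×oxalate (bidentate) → 6 donors. Coordination number = 6.
In an octahedral field the d³ configuration is t₂g³e_g⁰ (only one arrangement possible), giving 3 unpaired electrons.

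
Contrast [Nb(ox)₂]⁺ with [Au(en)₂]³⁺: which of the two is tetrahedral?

[Nb(ox)₂]⁺

For [Nb(ox)₂]⁺: Each oxalate is −2; balancing the +1 overall charge requires Nb(V). Niobium is a group-5 element; Nb(V) is therefore d⁰. A d⁰ ion has no crystal-field stabilisation preference between square planar and tetrahedral, so four ligands adopt the sterically favoured tetrahedral geometry. → tetrahedral.
For [Au(en)₂]³⁺: Ethylenediamine is neutral; balancing the +3 overall charge requires Au(III). Gold is a group-11 element; Au(III) is therefore d⁸. A 5d d⁸ ion has a large crystal-field splitting; square planar leaves the high-energy d_{x²−y²} orbital empty and maximises CFSE. → square planar.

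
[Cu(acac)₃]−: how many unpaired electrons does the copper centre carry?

1

Ligand charges: each acetylacetonate is −1. With an overall charge of −1 the copper centre must be in the +2 oxidation state.
Copper is a group-11 element; Cu(II) is therefore d⁹.
Counting donor atoms: 3×acetylacetonate (bidentate) → 6 donors. Coordination number = 6.
In an octahedral field the d⁹ configuration is t₂g⁶e_g³ (only one arrangement possible), giving 1 unpaired electron.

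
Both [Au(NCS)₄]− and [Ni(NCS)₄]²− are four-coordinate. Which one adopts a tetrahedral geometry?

For [Au(NCS)₄]−: Each isothiocyanate is −1; balancing the −1 overall charge requires Au(III). Group 11 minus oxidation state 3 gives a d⁸ configuration. A 5d d⁸ ion has a large crystal-field splitting; square planar leaves the high-energy d_{x²−y²} orbital empty and maximises CFSE. → square planar.
For [Ni(NCS)₄]²−: Ligand charges: each isothiocyanate is −1. With an overall charge of −2 the nickel centre must be in the +2 oxidation state. Group 10 minus oxidation state 2 gives a d⁸ configuration. Isothiocyanate is a weak-field ligand. With weak-field ligands the CFSE gain from square planar is small, so a 3d d⁸ ion takes the sterically preferred tetrahedral geometry. → tetrahedral.

[Ni(NCS)₄]²−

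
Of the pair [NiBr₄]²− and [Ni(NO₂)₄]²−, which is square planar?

[Ni(NO₂)₄]²−

For [NiBr₄]²−: Each bromide is −1; balancing the −2 overall charge requires Ni(II). Ni sits in group 10, so the d-electron count is 10 − 2 = 8. Bromide is a weak-field ligand. With weak-field ligands the CFSE gain from square planar is small, so a 3d d⁸ ion takes the sterically preferred tetrahedral geometry. → tetrahedral.
For [Ni(NO₂)₄]²−: Each nitro (N-bound nitrite) is −1; balancing the −2 overall charge requires Ni(II). Ni sits in group 10, so the d-electron count is 10 − 2 = 8. Nitro (N-bound nitrite) is a strong-field ligand (high in the spectrochemical series). A 3d d⁸ ion with strong-field ligands gains enough CFSE to favour square planar over tetrahedral. → square planar.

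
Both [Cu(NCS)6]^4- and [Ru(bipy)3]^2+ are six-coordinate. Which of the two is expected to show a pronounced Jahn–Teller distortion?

[Cu(NCS)6]^4-

[Cu(NCS)6]^4-: Each isothiocyanate is −1; balancing the −4 overall charge requires Cu(II). Copper is a group-11 element; Cu(II) is therefore d⁹. The t₂g⁶e_g³ configuration has an unevenly filled e_g set; the Jahn–Teller theorem predicts a tetragonal distortion (typically axial elongation) to lift the degeneracy.
[Ru(bipy)3]^2+: Ligand charges: 2,2′-bipyridine is neutral. With an overall charge of +2 the ruthenium centre must be in the +2 oxidation state. Ru sits in group 8, so the d-electron count is 8 − 2 = 6. A 4d ion has a large Δₒ and is invariably low-spin. The d⁶ configuration leaves the e_g set evenly filled (or empty) — no strong Jahn–Teller driving force.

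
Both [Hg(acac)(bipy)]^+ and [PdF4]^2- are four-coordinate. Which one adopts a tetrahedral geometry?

For [Hg(acac)(bipy)]^+: Ligand charges: each acetylacetonate is −1; 2,2′-bipyridine is neutral. With an overall charge of +1 the mercury centre must be in the +2 oxidation state. Mercury is a group-12 element; Hg(II) is therefore d¹⁰. A d¹⁰ ion has no crystal-field stabilisation preference between square planar and tetrahedral, so four ligands adopt the sterically favoured tetrahedral geometry. → tetrahedral.
For [PdF4]^2-: Summing ligand charges against the −2 overall charge gives an oxidation state of +2 for palladium. Group 10 minus oxidation state 2 gives a d⁸ configuration. A 4d d⁸ ion has a large crystal-field splitting; square planar leaves the high-energy d_{x²−y²} orbital empty and maximises CFSE. → square planar.

[Hg(acac)(bipy)]^+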